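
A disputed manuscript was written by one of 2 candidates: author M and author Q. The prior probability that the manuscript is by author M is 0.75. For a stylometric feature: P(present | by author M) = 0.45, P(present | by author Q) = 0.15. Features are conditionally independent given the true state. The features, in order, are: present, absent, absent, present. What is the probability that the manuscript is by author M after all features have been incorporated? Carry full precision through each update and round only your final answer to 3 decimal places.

After 'present': P(author M) = 0.45·0.7500 / (0.45·0.7500 + 0.15·0.2500) ≈ 0.9000
After 'absent': P(author M) = 0.55·0.9000 / (0.55·0.9000 + 0.85·0.1000) ≈ 0.8534
After 'absent': P(author M) = 0.55·0.8534 / (0.55·0.8534 + 0.85·0.1466) ≈ 0.7903
After 'present': P(author M) = 0.45·0.7903 / (0.45·0.7903 + 0.15·0.2097) ≈ 0.9187

0.919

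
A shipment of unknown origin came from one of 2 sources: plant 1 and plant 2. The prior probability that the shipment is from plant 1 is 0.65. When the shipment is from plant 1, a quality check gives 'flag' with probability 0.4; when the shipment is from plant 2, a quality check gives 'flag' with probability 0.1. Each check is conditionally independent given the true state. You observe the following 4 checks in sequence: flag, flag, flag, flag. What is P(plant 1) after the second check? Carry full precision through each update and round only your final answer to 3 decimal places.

After 'flag': P(plant 1) = 0.4·0.6500 / (0.4·0.6500 + 0.1·0.3500) ≈ 0.8814
After 'flag': P(plant 1) = 0.4·0.8814 / (0.4·0.8814 + 0.1·0.1186) ≈ 0.9674

0.967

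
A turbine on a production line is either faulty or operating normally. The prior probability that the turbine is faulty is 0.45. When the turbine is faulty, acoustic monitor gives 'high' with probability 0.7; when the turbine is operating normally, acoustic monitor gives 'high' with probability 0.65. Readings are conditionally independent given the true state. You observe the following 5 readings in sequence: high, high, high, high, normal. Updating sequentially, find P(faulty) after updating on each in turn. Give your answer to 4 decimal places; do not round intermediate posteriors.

0.4854

Apply Bayes' rule sequentially, carrying P(faulty) forward.
After 'high': P(faulty) = 0.7·0.4500 / (0.7·0.4500 + 0.65·0.5500) ≈ 0.4684
After 'high': P(faulty) = 0.7·0.4684 / (0.7·0.4684 + 0.65·0.5316) ≈ 0.4869
After 'high': P(faulty) = 0.7·0.4869 / (0.7·0.4869 + 0.65·0.5131) ≈ 0.5054
After 'high': P(faulty) = 0.7·0.5054 / (0.7·0.5054 + 0.65·0.4946) ≈ 0.5239
After 'normal': P(faulty) = 0.3·0.5239 / (0.3·0.5239 + 0.35·0.4761) ≈ 0.4854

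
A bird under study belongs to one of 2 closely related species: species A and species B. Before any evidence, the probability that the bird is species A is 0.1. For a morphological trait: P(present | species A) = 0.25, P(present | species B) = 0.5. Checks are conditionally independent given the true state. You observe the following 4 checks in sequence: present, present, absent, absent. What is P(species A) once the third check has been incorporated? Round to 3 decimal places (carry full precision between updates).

0.040

After 'present': P(species A) = 0.25·0.1000 / (0.25·0.1000 + 0.5·0.9000) ≈ 0.0526
After 'present': P(species A) = 0.25·0.0526 / (0.25·0.0526 + 0.5·0.9474) ≈ 0.0270
After 'absent': P(species A) = 0.75·0.0270 / (0.75·0.0270 + 0.5·0.9730) ≈ 0.0400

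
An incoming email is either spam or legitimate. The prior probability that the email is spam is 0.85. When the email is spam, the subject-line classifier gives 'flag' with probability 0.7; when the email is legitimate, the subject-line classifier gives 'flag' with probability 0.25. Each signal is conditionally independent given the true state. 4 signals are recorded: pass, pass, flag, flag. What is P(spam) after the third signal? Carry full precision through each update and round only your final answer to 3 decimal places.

0.717

After 'pass': P(spam) = 0.3·0.8500 / (0.3·0.8500 + 0.75·0.1500) ≈ 0.6939
After 'pass': P(spam) = 0.3·0.6939 / (0.3·0.6939 + 0.75·0.3061) ≈ 0.4755
After 'flag': P(spam) = 0.7·0.4755 / (0.7·0.4755 + 0.25·0.5245) ≈ 0.7174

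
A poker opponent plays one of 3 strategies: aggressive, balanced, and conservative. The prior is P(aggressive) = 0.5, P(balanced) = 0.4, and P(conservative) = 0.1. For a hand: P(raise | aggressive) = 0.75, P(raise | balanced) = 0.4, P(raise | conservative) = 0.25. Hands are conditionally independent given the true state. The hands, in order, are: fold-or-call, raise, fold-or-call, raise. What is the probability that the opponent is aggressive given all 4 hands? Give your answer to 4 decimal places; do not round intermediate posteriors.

After 'fold-or-call': normaliser = 0.25·0.5000 + 0.6·0.4000 + 0.75·0.1000; P(aggressive) ≈ 0.2841, P(balanced) ≈ 0.5455, P(conservative) ≈ 0.1705
After 'raise': normaliser = 0.75·0.2841 + 0.4·0.5455 + 0.25·0.1705; P(aggressive) ≈ 0.4496, P(balanced) ≈ 0.4604, P(conservative) ≈ 0.0899
After 'fold-or-call': normaliser = 0.25·0.4496 + 0.6·0.4604 + 0.75·0.0899; P(aggressive) ≈ 0.2465, P(balanced) ≈ 0.6057, P(conservative) ≈ 0.1479
After 'raise': normaliser = 0.75·0.2465 + 0.4·0.6057 + 0.25·0.1479; P(aggressive) ≈ 0.3983, P(balanced) ≈ 0.5220, P(conservative) ≈ 0.0797

0.3983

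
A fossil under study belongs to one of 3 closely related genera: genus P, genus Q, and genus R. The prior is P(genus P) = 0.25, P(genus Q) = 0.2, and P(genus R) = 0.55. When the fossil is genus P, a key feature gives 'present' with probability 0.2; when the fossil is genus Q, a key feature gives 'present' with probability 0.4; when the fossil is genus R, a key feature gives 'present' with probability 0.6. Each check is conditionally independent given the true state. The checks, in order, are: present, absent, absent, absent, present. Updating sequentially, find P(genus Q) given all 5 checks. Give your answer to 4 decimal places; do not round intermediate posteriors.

0.2798

After 'present': normaliser = 0.2·0.2500 + 0.4·0.2000 + 0.6·0.5500; P(genus P) ≈ 0.1087, P(genus Q) ≈ 0.1739, P(genus R) ≈ 0.7174
After 'absent': normaliser = 0.8·0.1087 + 0.6·0.1739 + 0.4·0.7174; P(genus P) ≈ 0.1818, P(genus Q) ≈ 0.2182, P(genus R) ≈ 0.6000
After 'absent': normaliser = 0.8·0.1818 + 0.6·0.2182 + 0.4·0.6000; P(genus P) ≈ 0.2817, P(genus Q) ≈ 0.2535, P(genus R) ≈ 0.4648
After 'absent': normaliser = 0.8·0.2817 + 0.6·0.2535 + 0.4·0.4648; P(genus P) ≈ 0.4000, P(genus Q) ≈ 0.2700, P(genus R) ≈ 0.3300
After 'present': normaliser = 0.2·0.4000 + 0.4·0.2700 + 0.6·0.3300; P(genus P) ≈ 0.2073, P(genus Q) ≈ 0.2798, P(genus R) ≈ 0.5130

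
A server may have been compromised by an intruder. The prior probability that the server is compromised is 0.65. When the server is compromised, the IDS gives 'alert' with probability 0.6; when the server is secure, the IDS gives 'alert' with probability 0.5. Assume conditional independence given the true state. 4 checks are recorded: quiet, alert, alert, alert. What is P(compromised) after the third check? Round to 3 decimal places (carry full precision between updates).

After 'quiet': P(compromised) = 0.4·0.6500 / (0.4·0.6500 + 0.5·0.3500) ≈ 0.5977
After 'alert': P(compromised) = 0.6·0.5977 / (0.6·0.5977 + 0.5·0.4023) ≈ 0.6407
After 'alert': P(compromised) = 0.6·0.6407 / (0.6·0.6407 + 0.5·0.3593) ≈ 0.6815

0.681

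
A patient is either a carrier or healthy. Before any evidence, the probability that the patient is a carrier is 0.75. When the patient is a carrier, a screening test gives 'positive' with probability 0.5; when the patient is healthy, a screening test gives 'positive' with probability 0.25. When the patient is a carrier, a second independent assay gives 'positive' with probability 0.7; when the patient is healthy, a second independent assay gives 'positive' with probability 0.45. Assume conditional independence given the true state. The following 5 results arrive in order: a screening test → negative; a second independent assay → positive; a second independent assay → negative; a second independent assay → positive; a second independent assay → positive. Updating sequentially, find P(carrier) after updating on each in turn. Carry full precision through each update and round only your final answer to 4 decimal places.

0.8042

After a screening test='negative': P(carrier) = 0.5·0.7500 / (0.5·0.7500 + 0.75·0.2500) ≈ 0.6667
After a second independent assay='positive': P(carrier) = 0.7·0.6667 / (0.7·0.6667 + 0.45·0.3333) ≈ 0.7568
After a second independent assay='negative': P(carrier) = 0.3·0.7568 / (0.3·0.7568 + 0.55·0.2432) ≈ 0.6292
After a second independent assay='positive': P(carrier) = 0.7·0.6292 / (0.7·0.6292 + 0.45·0.3708) ≈ 0.7253
After a second independent assay='positive': P(carrier) = 0.7·0.7253 / (0.7·0.7253 + 0.45·0.2747) ≈ 0.8042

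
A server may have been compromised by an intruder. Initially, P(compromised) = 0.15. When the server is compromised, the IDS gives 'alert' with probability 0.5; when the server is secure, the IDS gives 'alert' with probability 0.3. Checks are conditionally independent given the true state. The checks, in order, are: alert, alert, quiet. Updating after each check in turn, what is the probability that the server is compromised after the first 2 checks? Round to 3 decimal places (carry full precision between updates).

Each posterior becomes the prior for the next update.
After 'alert': P(compromised) = 0.5·0.1500 / (0.5·0.1500 + 0.3·0.8500) ≈ 0.2273
After 'alert': P(compromised) = 0.5·0.2273 / (0.5·0.2273 + 0.3·0.7727) ≈ 0.3289

0.329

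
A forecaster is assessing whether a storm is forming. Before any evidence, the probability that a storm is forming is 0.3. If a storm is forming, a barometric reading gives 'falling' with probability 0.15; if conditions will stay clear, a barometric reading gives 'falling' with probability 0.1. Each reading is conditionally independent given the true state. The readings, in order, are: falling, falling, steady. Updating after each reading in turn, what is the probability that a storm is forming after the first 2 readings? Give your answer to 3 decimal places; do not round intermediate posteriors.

0.491

Apply Bayes' rule sequentially, carrying P(storm) forward.
After 'falling': P(storm) = 0.15·0.3000 / (0.15·0.3000 + 0.1·0.7000) ≈ 0.3913
After 'falling': P(storm) = 0.15·0.3913 / (0.15·0.3913 + 0.1·0.6087) ≈ 0.4909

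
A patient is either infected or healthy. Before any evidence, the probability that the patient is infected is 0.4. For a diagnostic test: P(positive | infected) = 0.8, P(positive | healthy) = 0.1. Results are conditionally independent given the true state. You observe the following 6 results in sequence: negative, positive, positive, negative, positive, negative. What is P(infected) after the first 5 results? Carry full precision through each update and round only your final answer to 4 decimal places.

After 'negative': P(infected) = 0.2·0.4000 / (0.2·0.4000 + 0.9·0.6000) ≈ 0.1290
After 'positive': P(infected) = 0.8·0.1290 / (0.8·0.1290 + 0.1·0.8710) ≈ 0.5424
After 'positive': P(infected) = 0.8·0.5424 / (0.8·0.5424 + 0.1·0.4576) ≈ 0.9046
After 'negative': P(infected) = 0.2·0.9046 / (0.2·0.9046 + 0.9·0.0954) ≈ 0.6781
After 'positive': P(infected) = 0.8·0.6781 / (0.8·0.6781 + 0.1·0.3219) ≈ 0.9440

0.9440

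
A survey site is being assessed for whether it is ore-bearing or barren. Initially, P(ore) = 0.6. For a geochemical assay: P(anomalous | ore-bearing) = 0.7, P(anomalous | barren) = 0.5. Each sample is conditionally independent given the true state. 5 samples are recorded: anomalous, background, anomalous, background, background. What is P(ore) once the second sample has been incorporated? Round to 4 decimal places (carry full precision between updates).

0.5575

Apply Bayes' rule sequentially, carrying P(ore) forward.
After 'anomalous': P(ore) = 0.7·0.6000 / (0.7·0.6000 + 0.5·0.4000) ≈ 0.6774
After 'background': P(ore) = 0.3·0.6774 / (0.3·0.6774 + 0.5·0.3226) ≈ 0.5575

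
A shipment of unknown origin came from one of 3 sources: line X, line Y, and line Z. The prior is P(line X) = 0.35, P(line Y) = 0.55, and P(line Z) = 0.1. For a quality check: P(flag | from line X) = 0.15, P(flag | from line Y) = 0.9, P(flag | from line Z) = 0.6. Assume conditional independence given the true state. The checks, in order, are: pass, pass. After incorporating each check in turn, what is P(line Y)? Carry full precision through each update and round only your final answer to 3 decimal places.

0.020

After 'pass': normaliser = 0.85·0.3500 + 0.1·0.5500 + 0.4·0.1000; P(line X) ≈ 0.7580, P(line Y) ≈ 0.1401, P(line Z) ≈ 0.1019
After 'pass': normaliser = 0.85·0.7580 + 0.1·0.1401 + 0.4·0.1019; P(line X) ≈ 0.9216, P(line Y) ≈ 0.0200, P(line Z) ≈ 0.0583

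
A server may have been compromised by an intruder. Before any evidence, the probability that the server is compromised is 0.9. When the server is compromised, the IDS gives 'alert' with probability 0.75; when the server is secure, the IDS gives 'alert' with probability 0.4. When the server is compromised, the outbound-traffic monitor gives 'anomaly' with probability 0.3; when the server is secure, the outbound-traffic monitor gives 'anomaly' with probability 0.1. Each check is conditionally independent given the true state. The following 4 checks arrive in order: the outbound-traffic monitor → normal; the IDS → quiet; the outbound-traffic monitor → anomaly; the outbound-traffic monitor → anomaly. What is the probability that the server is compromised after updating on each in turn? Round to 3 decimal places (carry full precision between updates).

0.963

After the outbound-traffic monitor='normal': P(compromised) = 0.7·0.9000 / (0.7·0.9000 + 0.9·0.1000) ≈ 0.8750
After the IDS='quiet': P(compromised) = 0.25·0.8750 / (0.25·0.8750 + 0.6·0.1250) ≈ 0.7447
After the outbound-traffic monitor='anomaly': P(compromised) = 0.3·0.7447 / (0.3·0.7447 + 0.1·0.2553) ≈ 0.8974
After the outbound-traffic monitor='anomaly': P(compromised) = 0.3·0.8974 / (0.3·0.8974 + 0.1·0.1026) ≈ 0.9633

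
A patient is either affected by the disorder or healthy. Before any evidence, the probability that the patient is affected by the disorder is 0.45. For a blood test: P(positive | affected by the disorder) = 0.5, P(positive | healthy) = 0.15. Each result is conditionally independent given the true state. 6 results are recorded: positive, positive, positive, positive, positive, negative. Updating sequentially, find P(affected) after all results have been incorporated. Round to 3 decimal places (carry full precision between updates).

0.995

After 'positive': P(affected) = 0.5·0.4500 / (0.5·0.4500 + 0.15·0.5500) ≈ 0.7317
After 'positive': P(affected) = 0.5·0.7317 / (0.5·0.7317 + 0.15·0.2683) ≈ 0.9009
After 'positive': P(affected) = 0.5·0.9009 / (0.5·0.9009 + 0.15·0.0991) ≈ 0.9681
After 'positive': P(affected) = 0.5·0.9681 / (0.5·0.9681 + 0.15·0.0319) ≈ 0.9902
After 'positive': P(affected) = 0.5·0.9902 / (0.5·0.9902 + 0.15·0.0098) ≈ 0.9970
After 'negative': P(affected) = 0.5·0.9970 / (0.5·0.9970 + 0.85·0.0030) ≈ 0.9950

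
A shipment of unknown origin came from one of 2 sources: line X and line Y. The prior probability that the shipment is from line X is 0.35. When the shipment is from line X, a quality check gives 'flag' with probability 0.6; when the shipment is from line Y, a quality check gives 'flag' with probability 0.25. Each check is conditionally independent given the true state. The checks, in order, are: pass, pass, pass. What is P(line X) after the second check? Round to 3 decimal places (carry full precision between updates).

After 'pass': P(line X) = 0.4·0.3500 / (0.4·0.3500 + 0.75·0.6500) ≈ 0.2231
After 'pass': P(line X) = 0.4·0.2231 / (0.4·0.2231 + 0.75·0.7769) ≈ 0.1328

0.133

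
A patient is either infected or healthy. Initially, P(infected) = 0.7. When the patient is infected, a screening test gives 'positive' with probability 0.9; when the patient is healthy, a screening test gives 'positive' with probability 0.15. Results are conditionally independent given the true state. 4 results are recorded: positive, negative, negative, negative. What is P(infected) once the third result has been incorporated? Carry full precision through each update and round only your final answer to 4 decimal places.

Apply Bayes' rule sequentially, carrying P(infected) forward.
After 'positive': P(infected) = 0.9·0.7000 / (0.9·0.7000 + 0.15·0.3000) ≈ 0.9333
After 'negative': P(infected) = 0.1·0.9333 / (0.1·0.9333 + 0.85·0.0667) ≈ 0.6222
After 'negative': P(infected) = 0.1·0.6222 / (0.1·0.6222 + 0.85·0.3778) ≈ 0.1623

0.1623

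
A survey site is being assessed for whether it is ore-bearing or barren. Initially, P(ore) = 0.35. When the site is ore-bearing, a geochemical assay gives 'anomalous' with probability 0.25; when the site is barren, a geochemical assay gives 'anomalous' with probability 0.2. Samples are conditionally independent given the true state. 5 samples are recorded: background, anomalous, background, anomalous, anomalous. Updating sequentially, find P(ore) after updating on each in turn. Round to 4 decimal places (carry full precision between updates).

Apply Bayes' rule sequentially, carrying P(ore) forward.
After 'background': P(ore) = 0.75·0.3500 / (0.75·0.3500 + 0.8·0.6500) ≈ 0.3355
After 'anomalous': P(ore) = 0.25·0.3355 / (0.25·0.3355 + 0.2·0.6645) ≈ 0.3869
After 'background': P(ore) = 0.75·0.3869 / (0.75·0.3869 + 0.8·0.6131) ≈ 0.3717
After 'anomalous': P(ore) = 0.25·0.3717 / (0.25·0.3717 + 0.2·0.6283) ≈ 0.4251
After 'anomalous': P(ore) = 0.25·0.4251 / (0.25·0.4251 + 0.2·0.5749) ≈ 0.4803

0.4803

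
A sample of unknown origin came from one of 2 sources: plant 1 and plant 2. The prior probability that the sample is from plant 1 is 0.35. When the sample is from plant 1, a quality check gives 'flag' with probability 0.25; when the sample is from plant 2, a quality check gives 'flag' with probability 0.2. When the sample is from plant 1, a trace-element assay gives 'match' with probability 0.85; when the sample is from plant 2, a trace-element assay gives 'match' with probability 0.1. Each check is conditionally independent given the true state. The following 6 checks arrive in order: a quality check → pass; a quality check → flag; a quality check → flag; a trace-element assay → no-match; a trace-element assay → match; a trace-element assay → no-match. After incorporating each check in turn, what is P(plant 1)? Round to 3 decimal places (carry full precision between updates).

0.157

After a quality check='pass': P(plant 1) = 0.75·0.3500 / (0.75·0.3500 + 0.8·0.6500) ≈ 0.3355
After a quality check='flag': P(plant 1) = 0.25·0.3355 / (0.25·0.3355 + 0.2·0.6645) ≈ 0.3869
After a quality check='flag': P(plant 1) = 0.25·0.3869 / (0.25·0.3869 + 0.2·0.6131) ≈ 0.4410
After a trace-element assay='no-match': P(plant 1) = 0.15·0.4410 / (0.15·0.4410 + 0.9·0.5590) ≈ 0.1162
After a trace-element assay='match': P(plant 1) = 0.85·0.1162 / (0.85·0.1162 + 0.1·0.8838) ≈ 0.5277
After a trace-element assay='no-match': P(plant 1) = 0.15·0.5277 / (0.15·0.5277 + 0.9·0.4723) ≈ 0.1570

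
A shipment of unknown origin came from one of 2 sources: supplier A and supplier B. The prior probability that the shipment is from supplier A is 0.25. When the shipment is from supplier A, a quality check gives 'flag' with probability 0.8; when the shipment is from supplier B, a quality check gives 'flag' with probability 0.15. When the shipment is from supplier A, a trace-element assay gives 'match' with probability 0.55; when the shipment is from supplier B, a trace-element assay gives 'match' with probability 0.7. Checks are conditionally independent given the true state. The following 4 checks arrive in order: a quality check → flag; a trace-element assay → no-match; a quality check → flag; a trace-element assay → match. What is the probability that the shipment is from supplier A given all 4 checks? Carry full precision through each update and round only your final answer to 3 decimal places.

After a quality check='flag': P(supplier A) = 0.8·0.2500 / (0.8·0.2500 + 0.15·0.7500) ≈ 0.6400
After a trace-element assay='no-match': P(supplier A) = 0.45·0.6400 / (0.45·0.6400 + 0.3·0.3600) ≈ 0.7273
After a quality check='flag': P(supplier A) = 0.8·0.7273 / (0.8·0.7273 + 0.15·0.2727) ≈ 0.9343
After a trace-element assay='match': P(supplier A) = 0.55·0.9343 / (0.55·0.9343 + 0.7·0.0657) ≈ 0.9179

0.918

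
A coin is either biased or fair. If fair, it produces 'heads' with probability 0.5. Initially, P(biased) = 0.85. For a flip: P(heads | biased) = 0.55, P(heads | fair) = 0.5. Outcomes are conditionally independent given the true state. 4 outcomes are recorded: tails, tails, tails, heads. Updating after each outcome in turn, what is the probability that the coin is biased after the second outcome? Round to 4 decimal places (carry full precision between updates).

0.8211

Apply Bayes' rule sequentially, carrying P(biased) forward.
After 'tails': P(biased) = 0.45·0.8500 / (0.45·0.8500 + 0.5·0.1500) ≈ 0.8361
After 'tails': P(biased) = 0.45·0.8361 / (0.45·0.8361 + 0.5·0.1639) ≈ 0.8211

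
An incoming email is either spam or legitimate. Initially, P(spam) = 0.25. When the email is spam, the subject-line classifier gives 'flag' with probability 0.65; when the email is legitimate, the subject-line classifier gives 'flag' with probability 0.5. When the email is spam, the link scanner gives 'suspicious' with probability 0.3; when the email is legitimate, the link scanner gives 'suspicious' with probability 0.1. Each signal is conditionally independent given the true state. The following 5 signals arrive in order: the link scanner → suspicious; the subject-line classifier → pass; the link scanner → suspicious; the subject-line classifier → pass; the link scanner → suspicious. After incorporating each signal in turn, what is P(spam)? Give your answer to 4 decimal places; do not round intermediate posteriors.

After the link scanner='suspicious': P(spam) = 0.3·0.2500 / (0.3·0.2500 + 0.1·0.7500) ≈ 0.5000
After the subject-line classifier='pass': P(spam) = 0.35·0.5000 / (0.35·0.5000 + 0.5·0.5000) ≈ 0.4118
After the link scanner='suspicious': P(spam) = 0.3·0.4118 / (0.3·0.4118 + 0.1·0.5882) ≈ 0.6774
After the subject-line classifier='pass': P(spam) = 0.35·0.6774 / (0.35·0.6774 + 0.5·0.3226) ≈ 0.5951
After the link scanner='suspicious': P(spam) = 0.3·0.5951 / (0.3·0.5951 + 0.1·0.4049) ≈ 0.8152

0.8152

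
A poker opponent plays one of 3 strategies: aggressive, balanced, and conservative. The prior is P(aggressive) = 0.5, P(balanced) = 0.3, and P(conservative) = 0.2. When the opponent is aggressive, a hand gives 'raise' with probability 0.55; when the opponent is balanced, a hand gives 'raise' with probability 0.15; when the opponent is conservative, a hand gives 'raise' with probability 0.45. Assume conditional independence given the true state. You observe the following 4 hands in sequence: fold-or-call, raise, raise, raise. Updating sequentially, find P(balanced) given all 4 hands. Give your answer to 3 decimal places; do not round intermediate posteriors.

Apply Bayes' rule sequentially, carrying P(balanced) forward.
After 'fold-or-call': normaliser = 0.45·0.5000 + 0.85·0.3000 + 0.55·0.2000; P(aggressive) ≈ 0.3814, P(balanced) ≈ 0.4322, P(conservative) ≈ 0.1864
After 'raise': normaliser = 0.55·0.3814 + 0.15·0.4322 + 0.45·0.1864; P(aggressive) ≈ 0.5851, P(balanced) ≈ 0.1809, P(conservative) ≈ 0.2340
After 'raise': normaliser = 0.55·0.5851 + 0.15·0.1809 + 0.45·0.2340; P(aggressive) ≈ 0.7084, P(balanced) ≈ 0.0597, P(conservative) ≈ 0.2319
After 'raise': normaliser = 0.55·0.7084 + 0.15·0.0597 + 0.45·0.2319; P(aggressive) ≈ 0.7747, P(balanced) ≈ 0.0178, P(conservative) ≈ 0.2075

0.018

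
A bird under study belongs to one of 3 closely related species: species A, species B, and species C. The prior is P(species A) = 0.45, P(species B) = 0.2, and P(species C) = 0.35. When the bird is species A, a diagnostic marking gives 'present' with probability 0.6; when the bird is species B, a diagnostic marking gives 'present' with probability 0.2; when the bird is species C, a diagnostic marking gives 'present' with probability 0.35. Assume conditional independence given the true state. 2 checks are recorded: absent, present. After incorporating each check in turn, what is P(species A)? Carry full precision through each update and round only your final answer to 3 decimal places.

After 'absent': normaliser = 0.4·0.4500 + 0.8·0.2000 + 0.65·0.3500; P(species A) ≈ 0.3172, P(species B) ≈ 0.2819, P(species C) ≈ 0.4009
After 'present': normaliser = 0.6·0.3172 + 0.2·0.2819 + 0.35·0.4009; P(species A) ≈ 0.4917, P(species B) ≈ 0.1457, P(species C) ≈ 0.3625

0.492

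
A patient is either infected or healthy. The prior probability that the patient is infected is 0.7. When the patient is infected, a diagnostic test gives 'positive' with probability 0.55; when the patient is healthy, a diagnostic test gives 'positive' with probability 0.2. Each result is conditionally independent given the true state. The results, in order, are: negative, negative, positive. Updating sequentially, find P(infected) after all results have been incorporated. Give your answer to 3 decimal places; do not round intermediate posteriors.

After 'negative': P(infected) = 0.45·0.7000 / (0.45·0.7000 + 0.8·0.3000) ≈ 0.5676
After 'negative': P(infected) = 0.45·0.5676 / (0.45·0.5676 + 0.8·0.4324) ≈ 0.4247
After 'positive': P(infected) = 0.55·0.4247 / (0.55·0.4247 + 0.2·0.5753) ≈ 0.6700

0.670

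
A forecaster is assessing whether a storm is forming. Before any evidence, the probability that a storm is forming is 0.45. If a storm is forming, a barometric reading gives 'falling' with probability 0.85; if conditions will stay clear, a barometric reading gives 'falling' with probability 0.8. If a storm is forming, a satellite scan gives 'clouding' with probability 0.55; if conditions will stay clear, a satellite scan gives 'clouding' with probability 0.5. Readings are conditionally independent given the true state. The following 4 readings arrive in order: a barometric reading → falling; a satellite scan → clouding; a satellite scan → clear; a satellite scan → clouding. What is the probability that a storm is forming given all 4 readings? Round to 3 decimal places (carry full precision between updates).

0.486

Apply Bayes' rule sequentially, carrying P(storm) forward.
After a barometric reading='falling': P(storm) = 0.85·0.4500 / (0.85·0.4500 + 0.8·0.5500) ≈ 0.4650
After a satellite scan='clouding': P(storm) = 0.55·0.4650 / (0.55·0.4650 + 0.5·0.5350) ≈ 0.4888
After a satellite scan='clear': P(storm) = 0.45·0.4888 / (0.45·0.4888 + 0.5·0.5112) ≈ 0.4625
After a satellite scan='clouding': P(storm) = 0.55·0.4625 / (0.55·0.4625 + 0.5·0.5375) ≈ 0.4863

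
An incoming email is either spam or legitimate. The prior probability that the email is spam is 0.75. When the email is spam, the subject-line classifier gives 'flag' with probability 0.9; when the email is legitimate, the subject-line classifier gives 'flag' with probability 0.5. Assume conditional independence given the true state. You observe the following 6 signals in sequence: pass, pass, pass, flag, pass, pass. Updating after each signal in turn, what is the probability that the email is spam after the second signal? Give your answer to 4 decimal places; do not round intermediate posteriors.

0.1071

After 'pass': P(spam) = 0.1·0.7500 / (0.1·0.7500 + 0.5·0.2500) ≈ 0.3750
After 'pass': P(spam) = 0.1·0.3750 / (0.1·0.3750 + 0.5·0.6250) ≈ 0.1071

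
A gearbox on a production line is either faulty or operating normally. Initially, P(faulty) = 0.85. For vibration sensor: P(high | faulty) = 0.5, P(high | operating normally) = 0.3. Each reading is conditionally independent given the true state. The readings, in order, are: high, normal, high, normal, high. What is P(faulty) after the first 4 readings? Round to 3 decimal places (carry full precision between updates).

0.889

After 'high': P(faulty) = 0.5·0.8500 / (0.5·0.8500 + 0.3·0.1500) ≈ 0.9043
After 'normal': P(faulty) = 0.5·0.9043 / (0.5·0.9043 + 0.7·0.0957) ≈ 0.8709
After 'high': P(faulty) = 0.5·0.8709 / (0.5·0.8709 + 0.3·0.1291) ≈ 0.9183
After 'normal': P(faulty) = 0.5·0.9183 / (0.5·0.9183 + 0.7·0.0817) ≈ 0.8893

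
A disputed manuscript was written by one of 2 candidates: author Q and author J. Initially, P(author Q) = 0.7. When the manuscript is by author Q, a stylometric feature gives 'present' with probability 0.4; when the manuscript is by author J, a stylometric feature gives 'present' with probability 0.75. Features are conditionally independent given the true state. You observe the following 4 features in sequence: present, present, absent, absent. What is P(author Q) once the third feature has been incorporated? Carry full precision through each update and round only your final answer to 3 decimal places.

After 'present': P(author Q) = 0.4·0.7000 / (0.4·0.7000 + 0.75·0.3000) ≈ 0.5545
After 'present': P(author Q) = 0.4·0.5545 / (0.4·0.5545 + 0.75·0.4455) ≈ 0.3989
After 'absent': P(author Q) = 0.6·0.3989 / (0.6·0.3989 + 0.25·0.6011) ≈ 0.6143

0.614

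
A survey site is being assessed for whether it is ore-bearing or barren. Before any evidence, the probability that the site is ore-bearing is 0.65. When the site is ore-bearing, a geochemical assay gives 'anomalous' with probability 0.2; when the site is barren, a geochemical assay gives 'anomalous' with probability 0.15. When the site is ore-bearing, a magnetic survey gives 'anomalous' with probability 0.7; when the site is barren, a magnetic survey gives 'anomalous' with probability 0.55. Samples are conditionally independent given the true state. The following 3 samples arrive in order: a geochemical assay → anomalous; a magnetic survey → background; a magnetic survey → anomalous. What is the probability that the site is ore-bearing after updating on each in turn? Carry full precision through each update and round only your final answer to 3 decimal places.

0.678

After a geochemical assay='anomalous': P(ore) = 0.2·0.6500 / (0.2·0.6500 + 0.15·0.3500) ≈ 0.7123
After a magnetic survey='background': P(ore) = 0.3·0.7123 / (0.3·0.7123 + 0.45·0.2877) ≈ 0.6228
After a magnetic survey='anomalous': P(ore) = 0.7·0.6228 / (0.7·0.6228 + 0.55·0.3772) ≈ 0.6775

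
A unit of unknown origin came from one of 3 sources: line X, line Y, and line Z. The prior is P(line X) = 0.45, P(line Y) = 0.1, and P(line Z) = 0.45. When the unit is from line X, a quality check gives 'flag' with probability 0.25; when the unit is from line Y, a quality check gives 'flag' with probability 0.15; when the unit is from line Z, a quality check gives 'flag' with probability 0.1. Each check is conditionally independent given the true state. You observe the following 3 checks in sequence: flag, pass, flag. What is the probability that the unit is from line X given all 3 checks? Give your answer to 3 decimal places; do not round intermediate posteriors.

After 'flag': normaliser = 0.25·0.4500 + 0.15·0.1000 + 0.1·0.4500; P(line X) ≈ 0.6522, P(line Y) ≈ 0.0870, P(line Z) ≈ 0.2609
After 'pass': normaliser = 0.75·0.6522 + 0.85·0.0870 + 0.9·0.2609; P(line X) ≈ 0.6131, P(line Y) ≈ 0.0926, P(line Z) ≈ 0.2943
After 'flag': normaliser = 0.25·0.6131 + 0.15·0.0926 + 0.1·0.2943; P(line X) ≈ 0.7796, P(line Y) ≈ 0.0707, P(line Z) ≈ 0.1497

0.780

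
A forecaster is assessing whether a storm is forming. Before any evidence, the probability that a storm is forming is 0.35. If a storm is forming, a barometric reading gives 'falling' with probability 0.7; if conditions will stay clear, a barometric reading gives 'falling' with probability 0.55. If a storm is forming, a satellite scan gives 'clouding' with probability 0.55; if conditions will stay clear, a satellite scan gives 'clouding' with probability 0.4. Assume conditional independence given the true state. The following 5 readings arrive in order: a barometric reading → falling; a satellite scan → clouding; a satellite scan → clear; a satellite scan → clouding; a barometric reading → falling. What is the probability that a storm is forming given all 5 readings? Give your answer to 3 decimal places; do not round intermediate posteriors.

0.553

Each posterior becomes the prior for the next update.
After a barometric reading='falling': P(storm) = 0.7·0.3500 / (0.7·0.3500 + 0.55·0.6500) ≈ 0.4066
After a satellite scan='clouding': P(storm) = 0.55·0.4066 / (0.55·0.4066 + 0.4·0.5934) ≈ 0.4851
After a satellite scan='clear': P(storm) = 0.45·0.4851 / (0.45·0.4851 + 0.6·0.5149) ≈ 0.4141
After a satellite scan='clouding': P(storm) = 0.55·0.4141 / (0.55·0.4141 + 0.4·0.5859) ≈ 0.4928
After a barometric reading='falling': P(storm) = 0.7·0.4928 / (0.7·0.4928 + 0.55·0.5072) ≈ 0.5529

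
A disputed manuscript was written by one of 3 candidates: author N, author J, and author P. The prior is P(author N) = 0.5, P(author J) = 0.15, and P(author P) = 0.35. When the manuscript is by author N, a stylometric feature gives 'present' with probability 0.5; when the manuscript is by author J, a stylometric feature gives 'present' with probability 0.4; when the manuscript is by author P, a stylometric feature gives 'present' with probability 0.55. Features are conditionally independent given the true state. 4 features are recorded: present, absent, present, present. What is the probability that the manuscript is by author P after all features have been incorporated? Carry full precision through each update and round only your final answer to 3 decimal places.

After 'present': normaliser = 0.5·0.5000 + 0.4·0.1500 + 0.55·0.3500; P(author N) ≈ 0.4975, P(author J) ≈ 0.1194, P(author P) ≈ 0.3831
After 'absent': normaliser = 0.5·0.4975 + 0.6·0.1194 + 0.45·0.3831; P(author N) ≈ 0.5048, P(author J) ≈ 0.1454, P(author P) ≈ 0.3498
After 'present': normaliser = 0.5·0.5048 + 0.4·0.1454 + 0.55·0.3498; P(author N) ≈ 0.5018, P(author J) ≈ 0.1156, P(author P) ≈ 0.3825
After 'present': normaliser = 0.5·0.5018 + 0.4·0.1156 + 0.55·0.3825; P(author N) ≈ 0.4944, P(author J) ≈ 0.0911, P(author P) ≈ 0.4145

0.415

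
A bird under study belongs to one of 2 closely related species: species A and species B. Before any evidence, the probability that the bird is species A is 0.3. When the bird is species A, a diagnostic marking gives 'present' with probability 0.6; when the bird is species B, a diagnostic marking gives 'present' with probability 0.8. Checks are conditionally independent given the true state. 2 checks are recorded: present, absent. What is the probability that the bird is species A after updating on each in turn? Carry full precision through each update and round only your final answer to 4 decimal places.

0.3913

After 'present': P(species A) = 0.6·0.3000 / (0.6·0.3000 + 0.8·0.7000) ≈ 0.2432
After 'absent': P(species A) = 0.4·0.2432 / (0.4·0.2432 + 0.2·0.7568) ≈ 0.3913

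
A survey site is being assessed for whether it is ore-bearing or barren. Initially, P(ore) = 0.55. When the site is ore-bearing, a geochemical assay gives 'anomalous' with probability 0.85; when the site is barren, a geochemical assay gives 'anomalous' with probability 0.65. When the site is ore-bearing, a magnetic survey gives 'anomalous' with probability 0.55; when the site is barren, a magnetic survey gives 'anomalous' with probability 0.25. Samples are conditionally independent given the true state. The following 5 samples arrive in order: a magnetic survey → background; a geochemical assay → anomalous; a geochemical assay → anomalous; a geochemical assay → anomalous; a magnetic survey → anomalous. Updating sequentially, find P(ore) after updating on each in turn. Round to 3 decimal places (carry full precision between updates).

After a magnetic survey='background': P(ore) = 0.45·0.5500 / (0.45·0.5500 + 0.75·0.4500) ≈ 0.4231
After a geochemical assay='anomalous': P(ore) = 0.85·0.4231 / (0.85·0.4231 + 0.65·0.5769) ≈ 0.4895
After a geochemical assay='anomalous': P(ore) = 0.85·0.4895 / (0.85·0.4895 + 0.65·0.5105) ≈ 0.5564
After a geochemical assay='anomalous': P(ore) = 0.85·0.5564 / (0.85·0.5564 + 0.65·0.4436) ≈ 0.6212
After a magnetic survey='anomalous': P(ore) = 0.55·0.6212 / (0.55·0.6212 + 0.25·0.3788) ≈ 0.7830

0.783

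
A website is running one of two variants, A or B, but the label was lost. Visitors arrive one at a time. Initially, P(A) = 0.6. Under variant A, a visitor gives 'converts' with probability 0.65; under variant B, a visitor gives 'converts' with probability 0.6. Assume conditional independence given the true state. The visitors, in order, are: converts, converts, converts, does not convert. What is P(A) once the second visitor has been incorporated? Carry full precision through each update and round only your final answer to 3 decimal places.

Apply Bayes' rule sequentially, carrying P(A) forward.
After 'converts': P(A) = 0.65·0.6000 / (0.65·0.6000 + 0.6·0.4000) ≈ 0.6190
After 'converts': P(A) = 0.65·0.6190 / (0.65·0.6190 + 0.6·0.3810) ≈ 0.6377

0.638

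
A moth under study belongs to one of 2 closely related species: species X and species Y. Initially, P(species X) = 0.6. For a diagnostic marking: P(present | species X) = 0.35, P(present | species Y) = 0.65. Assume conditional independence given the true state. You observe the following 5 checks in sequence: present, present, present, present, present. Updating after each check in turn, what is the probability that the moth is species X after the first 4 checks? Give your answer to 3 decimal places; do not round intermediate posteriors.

0.112

After 'present': P(species X) = 0.35·0.6000 / (0.35·0.6000 + 0.65·0.4000) ≈ 0.4468
After 'present': P(species X) = 0.35·0.4468 / (0.35·0.4468 + 0.65·0.5532) ≈ 0.3031
After 'present': P(species X) = 0.35·0.3031 / (0.35·0.3031 + 0.65·0.6969) ≈ 0.1897
After 'present': P(species X) = 0.35·0.1897 / (0.35·0.1897 + 0.65·0.8103) ≈ 0.1120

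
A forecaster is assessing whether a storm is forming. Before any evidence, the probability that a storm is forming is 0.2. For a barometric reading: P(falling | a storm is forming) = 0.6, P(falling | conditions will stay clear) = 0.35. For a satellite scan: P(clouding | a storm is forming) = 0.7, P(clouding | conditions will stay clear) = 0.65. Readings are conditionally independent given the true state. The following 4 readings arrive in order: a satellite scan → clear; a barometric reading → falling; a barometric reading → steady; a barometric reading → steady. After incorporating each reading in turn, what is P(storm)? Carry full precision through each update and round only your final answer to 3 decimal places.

After a satellite scan='clear': P(storm) = 0.3·0.2000 / (0.3·0.2000 + 0.35·0.8000) ≈ 0.1765
After a barometric reading='falling': P(storm) = 0.6·0.1765 / (0.6·0.1765 + 0.35·0.8235) ≈ 0.2687
After a barometric reading='steady': P(storm) = 0.4·0.2687 / (0.4·0.2687 + 0.65·0.7313) ≈ 0.1844
After a barometric reading='steady': P(storm) = 0.4·0.1844 / (0.4·0.1844 + 0.65·0.8156) ≈ 0.1221

0.122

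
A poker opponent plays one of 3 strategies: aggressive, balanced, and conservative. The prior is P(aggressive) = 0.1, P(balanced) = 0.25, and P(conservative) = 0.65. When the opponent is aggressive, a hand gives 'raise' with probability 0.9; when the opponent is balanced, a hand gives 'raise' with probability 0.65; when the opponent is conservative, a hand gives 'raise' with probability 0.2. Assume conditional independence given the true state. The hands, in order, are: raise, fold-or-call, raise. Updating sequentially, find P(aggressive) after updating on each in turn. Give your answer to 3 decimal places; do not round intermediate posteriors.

0.123

Each posterior becomes the prior for the next update.
After 'raise': normaliser = 0.9·0.1000 + 0.65·0.2500 + 0.2·0.6500; P(aggressive) ≈ 0.2353, P(balanced) ≈ 0.4248, P(conservative) ≈ 0.3399
After 'fold-or-call': normaliser = 0.1·0.2353 + 0.35·0.4248 + 0.8·0.3399; P(aggressive) ≈ 0.0530, P(balanced) ≈ 0.3348, P(conservative) ≈ 0.6122
After 'raise': normaliser = 0.9·0.0530 + 0.65·0.3348 + 0.2·0.6122; P(aggressive) ≈ 0.1230, P(balanced) ≈ 0.5612, P(conservative) ≈ 0.3158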